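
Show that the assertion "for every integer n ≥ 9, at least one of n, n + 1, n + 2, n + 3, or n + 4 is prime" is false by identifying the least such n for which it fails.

We need the least integer n ≥ 9 for which n, n + 1, n + 2, n + 3, n + 4 are all composite.
For n = 9, 10, 11, 12, …, 21, 22, 23 the conclusion holds.
n = 24: 24 = 2 × 12; 25 = 5 × 5; 26 = 2 × 13; 27 = 3 × 9; 28 = 2 × 14 — all composite.

n = 24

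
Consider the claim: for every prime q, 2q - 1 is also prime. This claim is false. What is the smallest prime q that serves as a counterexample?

We need the least prime q for which 2q - 1 is not prime.
For q = 2, 3 the conclusion holds.
q = 5: 2q - 1 = 9 = 3 × 3, not prime.

q = 5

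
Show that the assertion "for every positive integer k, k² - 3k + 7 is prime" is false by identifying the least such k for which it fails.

Check each positive integer k in order until k² - 3k + 7 is not prime.
k = 1: k² - 3k + 7 = 5, prime.
k = 2: k² - 3k + 7 = 5, prime.
k = 3: k² - 3k + 7 = 7, prime.
k = 4: k² - 3k + 7 = 11, prime.
k = 5: k² - 3k + 7 = 17, prime.
k = 6: k² - 3k + 7 = 25 = 5 × 5, composite.
Hence k = 6 is a counterexample.

k = 6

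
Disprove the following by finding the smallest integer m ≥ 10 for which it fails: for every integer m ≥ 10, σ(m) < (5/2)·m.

m = 24

We need the least integer m ≥ 10 for which the claim fails.
For m = 10, 11, 12, 13, …, 21, 22, 23 the conclusion holds.
m = 24: σ(24) = 60; 60 ≥ 60.
Hence m = 24 is a counterexample.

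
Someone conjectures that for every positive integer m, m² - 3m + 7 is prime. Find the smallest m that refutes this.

m = 6

m = 1: m² - 3m + 7 = 5, prime.
m = 2: m² - 3m + 7 = 5, prime.
m = 3: m² - 3m + 7 = 7, prime.
m = 4: m² - 3m + 7 = 11, prime.
m = 5: m² - 3m + 7 = 17, prime.
m = 6: m² - 3m + 7 = 25 = 5 × 5, composite.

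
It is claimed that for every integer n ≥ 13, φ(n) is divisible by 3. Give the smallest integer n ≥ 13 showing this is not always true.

n = 15

Check each integer n ≥ 13 in order until φ(n) is not divisible by 3.
For n = 13, 14 the conclusion holds.
n = 15: φ(15) = 8; 8 mod 3 = 2.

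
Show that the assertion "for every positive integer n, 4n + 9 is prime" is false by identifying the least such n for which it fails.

Check each positive integer n in order until 4n + 9 is not prime.
For n = 1, 2 the conclusion holds.
n = 3: 4n + 9 = 21 = 3 × 7, composite.

n = 3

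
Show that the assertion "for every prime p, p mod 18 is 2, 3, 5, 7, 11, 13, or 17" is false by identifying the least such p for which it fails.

Check each prime p in order until the claim fails.
The first 7 eligible values, up to p = 17, all satisfy the conclusion.
p = 19: 19 mod 18 = 1 — not in {2, 3, 5, 7, 11, 13, 17}.

p = 19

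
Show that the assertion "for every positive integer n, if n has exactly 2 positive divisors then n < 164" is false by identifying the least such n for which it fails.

n = 167

A counterexample is any positive integer n such that n has exactly 2 positive divisors but the claim fails; we check each in order.
The first 38 eligible values, up to n = 163, all satisfy the conclusion.
n = 167: τ(167) = 2; 167 ≥ 164.
Hence n = 167 is a counterexample.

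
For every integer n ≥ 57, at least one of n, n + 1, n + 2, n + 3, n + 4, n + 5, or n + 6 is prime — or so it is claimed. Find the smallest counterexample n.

A counterexample is any integer n ≥ 57 such that n, n + 1, n + 2, n + 3, n + 4, n + 5, n + 6 are all composite; we check each in order.
The first 33 eligible values, up to n = 89, all satisfy the conclusion.
n = 90: 90 = 2 × 45; 91 = 7 × 13; 92 = 2 × 46; 93 = 3 × 31; 94 = 2 × 47; 95 = 5 × 19; 96 = 2 × 48 — all composite.
So n = 90 is the smallest counterexample.

n = 90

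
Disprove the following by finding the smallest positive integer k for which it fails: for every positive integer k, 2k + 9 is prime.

We need the least positive integer k for which 2k + 9 is not prime.
For k = 1, 2 the conclusion holds.
k = 3: 2k + 9 = 15 = 3 × 5, composite.

k = 3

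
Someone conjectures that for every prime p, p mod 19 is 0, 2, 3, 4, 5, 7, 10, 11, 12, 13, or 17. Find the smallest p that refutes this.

A counterexample is any prime p such that the claim fails; we check each in order.
The first 11 eligible values, up to p = 31, all satisfy the conclusion.
p = 37: 37 mod 19 = 18 — not in {0, 2, 3, 4, 5, 7, 10, 11, 12, 13, 17}.

p = 37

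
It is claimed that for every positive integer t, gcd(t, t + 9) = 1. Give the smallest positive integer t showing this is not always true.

A counterexample is any positive integer t such that gcd(t, t + 9) > 1; we check each in order.
For t = 1, 2 the conclusion holds.
t = 3: gcd(3, 12) = 3.

t = 3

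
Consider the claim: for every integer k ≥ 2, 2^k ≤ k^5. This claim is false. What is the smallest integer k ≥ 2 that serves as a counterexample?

k = 23

A counterexample is any integer k ≥ 2 such that 2^k > k^5; we check each in order.
The first 21 eligible values, up to k = 22, all satisfy the conclusion.
k = 23: 2^k = 8388608 and k^5 = 6436343, so 8388608 > 6436343.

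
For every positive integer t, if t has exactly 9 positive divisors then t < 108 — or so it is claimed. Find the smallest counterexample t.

We need the least positive integer t for which t has exactly 9 positive divisors but the claim fails.
For t = 36, 100 the conclusion holds.
t = 196: τ(196) = 9; 196 ≥ 108.

t = 196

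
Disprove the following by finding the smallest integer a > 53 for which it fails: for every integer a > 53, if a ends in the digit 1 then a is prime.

a = 61: 61 ends in 1 and is prime.
a = 71: 71 ends in 1 and is prime.
a = 81: 81 ends in 1; 81 = 3 × 27, composite.
Hence a = 81 is a counterexample.

a = 81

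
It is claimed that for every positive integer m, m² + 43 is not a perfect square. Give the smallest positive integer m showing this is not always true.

m = 21

Check each positive integer m in order until m² + 43 is a perfect square.
For m = 1, 2, 3, 4, …, 18, 19, 20 the conclusion holds.
m = 21: 21² + 43 = 484 = 22², a perfect square.
So m = 21 is the smallest counterexample.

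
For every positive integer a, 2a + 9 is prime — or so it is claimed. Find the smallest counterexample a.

a = 3

Check each positive integer a in order until 2a + 9 is not prime.
a = 1: 2a + 9 = 11, prime.
a = 2: 2a + 9 = 13, prime.
a = 3: 2a + 9 = 15 = 3 × 5, composite.
Thus a = 3 disproves the claim, and no smaller a works.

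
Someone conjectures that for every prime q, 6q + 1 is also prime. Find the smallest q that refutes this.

q = 19

q = 2: 6q + 1 = 13, prime.
q = 3: 6q + 1 = 19, prime.
q = 5: 6q + 1 = 31, prime.
q = 7: 6q + 1 = 43, prime.
q = 11: 6q + 1 = 67, prime.
q = 13: 6q + 1 = 79, prime.
q = 17: 6q + 1 = 103, prime.
q = 19: 6q + 1 = 115 = 5 × 23, not prime.
Hence q = 19 is a counterexample.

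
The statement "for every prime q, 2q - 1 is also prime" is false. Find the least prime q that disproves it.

Check each prime q in order until 2q - 1 is not prime.
For q = 2, 3 the conclusion holds.
q = 5: 2q - 1 = 9 = 3 × 3, not prime.
Hence q = 5 is a counterexample.

q = 5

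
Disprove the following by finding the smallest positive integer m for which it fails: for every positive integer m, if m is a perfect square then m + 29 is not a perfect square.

The first 13 eligible values, up to m = 169, all satisfy the conclusion.
m = 196: 196 = 14² and 196 + 29 = 225 = 15².

m = 196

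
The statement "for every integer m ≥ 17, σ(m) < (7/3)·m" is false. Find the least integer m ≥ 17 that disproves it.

m = 24

The first 7 eligible values, up to m = 23, all satisfy the conclusion.
m = 24: σ(24) = 60; 60 ≥ 56.
Thus m = 24 disproves the claim, and no smaller m works.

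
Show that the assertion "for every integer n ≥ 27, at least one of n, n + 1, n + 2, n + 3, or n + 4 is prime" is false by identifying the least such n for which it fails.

A counterexample is any integer n ≥ 27 such that n, n + 1, n + 2, n + 3, n + 4 are all composite; we check each in order.
n = 27: 29 is prime.
n = 28: 29 is prime.
n = 29: 29 is prime.
n = 30: 31 is prime.
n = 31: 31 is prime.
n = 32: 32 = 2 × 16; 33 = 3 × 11; 34 = 2 × 17; 35 = 5 × 7; 36 = 2 × 18 — all composite.
So n = 32 is the smallest counterexample.

n = 32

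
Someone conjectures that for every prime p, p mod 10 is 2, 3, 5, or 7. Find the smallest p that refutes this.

p = 11

We need the least prime p for which the claim fails.
p = 2: 2 mod 10 = 2.
p = 3: 3 mod 10 = 3.
p = 5: 5 mod 10 = 5.
p = 7: 7 mod 10 = 7.
p = 11: 11 mod 10 = 1 — not in {2, 3, 5, 7}.
Thus p = 11 disproves the claim, and no smaller p works.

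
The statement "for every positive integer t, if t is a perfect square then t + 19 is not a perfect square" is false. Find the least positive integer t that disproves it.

t = 81

t = 1: 1 + 19 = 20, not a perfect square.
t = 4: 4 + 19 = 23, not a perfect square.
t = 9: 9 + 19 = 28, not a perfect square.
t = 16: 16 + 19 = 35, not a perfect square.
t = 25: 25 + 19 = 44, not a perfect square.
t = 36: 36 + 19 = 55, not a perfect square.
t = 49: 49 + 19 = 68, not a perfect square.
t = 64: 64 + 19 = 83, not a perfect square.
t = 81: 81 = 9² and 81 + 19 = 100 = 10².
So t = 81 is the smallest counterexample.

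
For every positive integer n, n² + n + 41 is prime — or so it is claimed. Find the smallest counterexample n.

For n = 1, 2, 3, 4, …, 37, 38, 39 the conclusion holds.
n = 40: n² + n + 41 = 1681 = 41 × 41, composite.

n = 40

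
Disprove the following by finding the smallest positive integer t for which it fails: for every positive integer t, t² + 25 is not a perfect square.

t = 12

Check each positive integer t in order until t² + 25 is a perfect square.
The first 11 eligible values, up to t = 11, all satisfy the conclusion.
t = 12: 12² + 25 = 169 = 13², a perfect square.
So t = 12 is the smallest counterexample.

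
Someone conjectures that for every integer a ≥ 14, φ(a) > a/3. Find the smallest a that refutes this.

A counterexample is any integer a ≥ 14 such that the claim fails; we check each in order.
The first 4 eligible values, up to a = 17, all satisfy the conclusion.
a = 18: φ(18) = 6 and 18/3 = 6, so φ(18) ≤ 18/3.

a = 18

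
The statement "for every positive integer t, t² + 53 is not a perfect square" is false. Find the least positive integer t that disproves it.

t = 26

Check each positive integer t in order until t² + 53 is a perfect square.
For t = 1, 2, 3, 4, …, 23, 24, 25 the conclusion holds.
t = 26: 26² + 53 = 729 = 27², a perfect square.
So t = 26 is the smallest counterexample.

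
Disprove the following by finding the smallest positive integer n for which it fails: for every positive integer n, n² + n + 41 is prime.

n = 40

A counterexample is any positive integer n such that n² + n + 41 is not prime; we check each in order.
For n = 1, 2, 3, 4, …, 37, 38, 39 the conclusion holds.
n = 40: n² + n + 41 = 1681 = 41 × 41, composite.
So n = 40 is the smallest counterexample.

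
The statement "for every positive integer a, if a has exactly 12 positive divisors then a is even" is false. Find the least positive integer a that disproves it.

a = 315

A counterexample is any positive integer a such that a has exactly 12 positive divisors but a is odd; we check each in order.
For a = 60, 72, 84, 90, …, 294, 306, 308 the conclusion holds.
a = 315: divisors of 315: 12 divisors; 315 is odd.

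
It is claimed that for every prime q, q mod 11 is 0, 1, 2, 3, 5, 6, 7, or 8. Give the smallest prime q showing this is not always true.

q = 31

Check each prime q in order until the claim fails.
The first 10 eligible values, up to q = 29, all satisfy the conclusion.
q = 31: 31 mod 11 = 9 — not in {0, 1, 2, 3, 5, 6, 7, 8}.
Thus q = 31 disproves the claim, and no smaller q works.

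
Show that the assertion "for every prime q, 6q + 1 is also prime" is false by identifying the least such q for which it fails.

Check each prime q in order until 6q + 1 is not prime.
The first 7 eligible values, up to q = 17, all satisfy the conclusion.
q = 19: 6q + 1 = 115 = 5 × 23, not prime.
Hence q = 19 is a counterexample.

q = 19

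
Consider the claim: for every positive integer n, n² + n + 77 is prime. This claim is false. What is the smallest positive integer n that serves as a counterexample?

For n = 1, 2, 3, 4, 5 the conclusion holds.
n = 6: n² + n + 77 = 119 = 7 × 17, composite.

n = 6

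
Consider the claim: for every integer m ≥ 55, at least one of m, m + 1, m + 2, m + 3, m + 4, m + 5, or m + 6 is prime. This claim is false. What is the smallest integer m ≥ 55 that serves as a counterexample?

For m = 55, 56, 57, 58, …, 87, 88, 89 the conclusion holds.
m = 90: 90 = 2 × 45; 91 = 7 × 13; 92 = 2 × 46; 93 = 3 × 31; 94 = 2 × 47; 95 = 5 × 19; 96 = 2 × 48 — all composite.
So m = 90 is the smallest counterexample.

m = 90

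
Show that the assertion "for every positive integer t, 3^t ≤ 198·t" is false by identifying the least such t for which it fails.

Check each positive integer t in order until 3^t > 198·t.
t = 1: 3^t = 3 and 198·t = 198, so 3 ≤ 198.
t = 2: 3^t = 9 and 198·t = 396, so 9 ≤ 396.
t = 3: 3^t = 27 and 198·t = 594, so 27 ≤ 594.
t = 4: 3^t = 81 and 198·t = 792, so 81 ≤ 792.
t = 5: 3^t = 243 and 198·t = 990, so 243 ≤ 990.
t = 6: 3^t = 729 and 198·t = 1188, so 729 ≤ 1188.
t = 7: 3^t = 2187 and 198·t = 1386, so 2187 > 1386.
Hence t = 7 is a counterexample.

t = 7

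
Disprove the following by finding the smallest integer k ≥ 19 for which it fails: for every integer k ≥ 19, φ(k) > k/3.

k = 19: φ(19) = 18 and 19/3 = 19/3, so φ(19) > 19/3.
k = 20: φ(20) = 8 and 20/3 = 20/3, so φ(20) > 20/3.
k = 21: φ(21) = 12 and 21/3 = 7, so φ(21) > 21/3.
k = 22: φ(22) = 10 and 22/3 = 22/3, so φ(22) > 22/3.
k = 23: φ(23) = 22 and 23/3 = 23/3, so φ(23) > 23/3.
k = 24: φ(24) = 8 and 24/3 = 8, so φ(24) ≤ 24/3.

k = 24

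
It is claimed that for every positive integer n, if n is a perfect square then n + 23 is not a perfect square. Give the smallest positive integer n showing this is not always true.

n = 121

Check each positive integer n in order until n is a perfect square but n + 23 is a perfect square.
For n = 1, 4, 9, 16, 25, 36, 49, 64, 81, 100 the conclusion holds.
n = 121: 121 = 11² and 121 + 23 = 144 = 12².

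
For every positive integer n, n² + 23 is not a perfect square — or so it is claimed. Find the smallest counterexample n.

n = 11

The first 10 eligible values, up to n = 10, all satisfy the conclusion.
n = 11: 11² + 23 = 144 = 12², a perfect square.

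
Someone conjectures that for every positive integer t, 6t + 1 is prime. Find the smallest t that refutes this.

t = 4

We need the least positive integer t for which 6t + 1 is not prime.
For t = 1, 2, 3 the conclusion holds.
t = 4: 6t + 1 = 25 = 5 × 5, composite.
Thus t = 4 disproves the claim, and no smaller t works.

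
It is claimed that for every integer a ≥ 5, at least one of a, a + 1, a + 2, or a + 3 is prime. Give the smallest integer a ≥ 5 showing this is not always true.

a = 24

For a = 5, 6, 7, 8, …, 21, 22, 23 the conclusion holds.
a = 24: 24 = 2 × 12; 25 = 5 × 5; 26 = 2 × 13; 27 = 3 × 9 — all composite.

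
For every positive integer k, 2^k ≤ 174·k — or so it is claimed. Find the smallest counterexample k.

For k = 1, 2, 3, 4, 5, 6, 7, 8, 9, 10 the conclusion holds.
k = 11: 2^k = 2048 and 174·k = 1914, so 2048 > 1914.
So k = 11 is the smallest counterexample.

k = 11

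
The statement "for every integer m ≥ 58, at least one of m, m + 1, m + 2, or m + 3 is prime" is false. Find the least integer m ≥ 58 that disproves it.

m = 62

We need the least integer m ≥ 58 for which m, m + 1, m + 2, m + 3 are all composite.
For m = 58, 59, 60, 61 the conclusion holds.
m = 62: 62 = 2 × 31; 63 = 3 × 21; 64 = 2 × 32; 65 = 5 × 13 — all composite.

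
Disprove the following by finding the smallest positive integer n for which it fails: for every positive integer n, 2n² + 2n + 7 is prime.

n = 1: 2n² + 2n + 7 = 11, prime.
n = 2: 2n² + 2n + 7 = 19, prime.
n = 3: 2n² + 2n + 7 = 31, prime.
n = 4: 2n² + 2n + 7 = 47, prime.
n = 5: 2n² + 2n + 7 = 67, prime.
n = 6: 2n² + 2n + 7 = 91 = 7 × 13, composite.

n = 6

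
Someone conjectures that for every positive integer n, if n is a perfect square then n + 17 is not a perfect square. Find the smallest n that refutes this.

n = 1: 1 + 17 = 18, not a perfect square.
n = 4: 4 + 17 = 21, not a perfect square.
n = 9: 9 + 17 = 26, not a perfect square.
n = 16: 16 + 17 = 33, not a perfect square.
n = 25: 25 + 17 = 42, not a perfect square.
n = 36: 36 + 17 = 53, not a perfect square.
n = 49: 49 + 17 = 66, not a perfect square.
n = 64: 64 = 8² and 64 + 17 = 81 = 9².
So n = 64 is the smallest counterexample.

n = 64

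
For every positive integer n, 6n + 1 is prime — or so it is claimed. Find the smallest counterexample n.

For n = 1, 2, 3 the conclusion holds.
n = 4: 6n + 1 = 25 = 5 × 5, composite.

n = 4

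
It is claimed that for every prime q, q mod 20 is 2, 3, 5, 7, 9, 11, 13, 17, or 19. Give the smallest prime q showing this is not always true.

For q = 2, 3, 5, 7, …, 29, 31, 37 the conclusion holds.
q = 41: 41 mod 20 = 1 — not in {2, 3, 5, 7, 9, 11, 13, 17, 19}.
So q = 41 is the smallest counterexample.

q = 41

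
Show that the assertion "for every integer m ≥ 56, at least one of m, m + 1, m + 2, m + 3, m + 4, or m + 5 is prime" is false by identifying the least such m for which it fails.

We need the least integer m ≥ 56 for which m, m + 1, m + 2, m + 3, m + 4, m + 5 are all composite.
For m = 56, 57, 58, 59, …, 87, 88, 89 the conclusion holds.
m = 90: 90 = 2 × 45; 91 = 7 × 13; 92 = 2 × 46; 93 = 3 × 31; 94 = 2 × 47; 95 = 5 × 19 — all composite.

m = 90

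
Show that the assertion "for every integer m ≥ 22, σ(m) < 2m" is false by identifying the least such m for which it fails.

m = 22: σ(22) = 36; 36 < 44.
m = 23: σ(23) = 24; 24 < 46.
m = 24: σ(24) = 60; 60 ≥ 48.

m = 24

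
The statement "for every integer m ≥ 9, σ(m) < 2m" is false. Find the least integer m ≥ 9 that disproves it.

m = 12

For m = 9, 10, 11 the conclusion holds.
m = 12: σ(12) = 28; 28 ≥ 24.
Hence m = 12 is a counterexample.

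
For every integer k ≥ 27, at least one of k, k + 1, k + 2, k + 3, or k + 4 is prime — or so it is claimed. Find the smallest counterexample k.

Check each integer k ≥ 27 in order until k, k + 1, k + 2, k + 3, k + 4 are all composite.
For k = 27, 28, 29, 30, 31 the conclusion holds.
k = 32: 32 = 2 × 16; 33 = 3 × 11; 34 = 2 × 17; 35 = 5 × 7; 36 = 2 × 18 — all composite.
So k = 32 is the smallest counterexample.

k = 32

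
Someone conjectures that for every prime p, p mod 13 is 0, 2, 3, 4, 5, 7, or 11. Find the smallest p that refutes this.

A counterexample is any prime p such that the claim fails; we check each in order.
The first 7 eligible values, up to p = 17, all satisfy the conclusion.
p = 19: 19 mod 13 = 6 — not in {0, 2, 3, 4, 5, 7, 11}.
So p = 19 is the smallest counterexample.

p = 19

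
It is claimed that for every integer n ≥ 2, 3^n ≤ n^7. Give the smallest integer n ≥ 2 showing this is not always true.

Check each integer n ≥ 2 in order until 3^n > n^7.
The first 17 eligible values, up to n = 18, all satisfy the conclusion.
n = 19: 3^n = 1162261467 and n^7 = 893871739, so 1162261467 > 893871739.
So n = 19 is the smallest counterexample.

n = 19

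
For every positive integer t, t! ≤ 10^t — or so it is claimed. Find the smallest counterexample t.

t = 25

For t = 1, 2, 3, 4, …, 22, 23, 24 the conclusion holds.
t = 25: t! = 15511210043330985984000000 and 10^t = 10000000000000000000000000, so 15511210043330985984000000 > 10000000000000000000000000.
Hence t = 25 is a counterexample.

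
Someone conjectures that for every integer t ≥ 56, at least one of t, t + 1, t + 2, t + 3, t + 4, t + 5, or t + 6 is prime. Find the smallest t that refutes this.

For t = 56, 57, 58, 59, …, 87, 88, 89 the conclusion holds.
t = 90: 90 = 2 × 45; 91 = 7 × 13; 92 = 2 × 46; 93 = 3 × 31; 94 = 2 × 47; 95 = 5 × 19; 96 = 2 × 48 — all composite.
So t = 90 is the smallest counterexample.

t = 90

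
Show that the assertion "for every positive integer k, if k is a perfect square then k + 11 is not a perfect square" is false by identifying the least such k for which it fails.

The first 4 eligible values, up to k = 16, all satisfy the conclusion.
k = 25: 25 = 5² and 25 + 11 = 36 = 6².
So k = 25 is the smallest counterexample.

k = 25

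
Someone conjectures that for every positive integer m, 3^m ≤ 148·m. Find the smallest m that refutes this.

m = 7

Check each positive integer m in order until 3^m > 148·m.
The first 6 eligible values, up to m = 6, all satisfy the conclusion.
m = 7: 3^m = 2187 and 148·m = 1036, so 2187 > 1036.
Thus m = 7 disproves the claim, and no smaller m works.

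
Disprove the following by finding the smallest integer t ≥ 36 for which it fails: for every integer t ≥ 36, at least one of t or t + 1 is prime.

t = 38

For t = 36, 37 the conclusion holds.
t = 38: 38 = 2 × 19; 39 = 3 × 13 — both composite.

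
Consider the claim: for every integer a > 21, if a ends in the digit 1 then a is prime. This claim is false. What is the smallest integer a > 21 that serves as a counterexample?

a = 51

For a = 31, 41 the conclusion holds.
a = 51: 51 ends in 1; 51 = 3 × 17, composite.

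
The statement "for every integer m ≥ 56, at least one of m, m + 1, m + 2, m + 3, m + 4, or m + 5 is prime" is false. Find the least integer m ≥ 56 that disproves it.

A counterexample is any integer m ≥ 56 such that m, m + 1, m + 2, m + 3, m + 4, m + 5 are all composite; we check each in order.
The first 34 eligible values, up to m = 89, all satisfy the conclusion.
m = 90: 90 = 2 × 45; 91 = 7 × 13; 92 = 2 × 46; 93 = 3 × 31; 94 = 2 × 47; 95 = 5 × 19 — all composite.
Hence m = 90 is a counterexample.

m = 90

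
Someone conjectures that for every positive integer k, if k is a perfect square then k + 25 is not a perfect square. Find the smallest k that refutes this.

k = 144

For k = 1, 4, 9, 16, …, 81, 100, 121 the conclusion holds.
k = 144: 144 = 12² and 144 + 25 = 169 = 13².
So k = 144 is the smallest counterexample.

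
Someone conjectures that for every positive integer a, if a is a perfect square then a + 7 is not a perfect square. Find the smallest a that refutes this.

Check each positive integer a in order until a is a perfect square but a + 7 is a perfect square.
For a = 1, 4 the conclusion holds.
a = 9: 9 = 3² and 9 + 7 = 16 = 4².
Hence a = 9 is a counterexample.

a = 9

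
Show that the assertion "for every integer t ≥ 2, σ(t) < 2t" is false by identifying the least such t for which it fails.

t = 6

Check each integer t ≥ 2 in order until the claim fails.
t = 2: σ(2) = 3; 3 < 4.
t = 3: σ(3) = 4; 4 < 6.
t = 4: σ(4) = 7; 7 < 8.
t = 5: σ(5) = 6; 6 < 10.
t = 6: σ(6) = 12; 12 ≥ 12.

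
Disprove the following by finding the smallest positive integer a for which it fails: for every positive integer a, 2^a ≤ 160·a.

Check each positive integer a in order until 2^a > 160·a.
For a = 1, 2, 3, 4, 5, 6, 7, 8, 9, 10 the conclusion holds.
a = 11: 2^a = 2048 and 160·a = 1760, so 2048 > 1760.
Thus a = 11 disproves the claim, and no smaller a works.

a = 11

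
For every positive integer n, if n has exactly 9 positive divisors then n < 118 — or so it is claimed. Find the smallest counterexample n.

n = 196

We need the least positive integer n for which n has exactly 9 positive divisors but the claim fails.
n = 36: τ(36) = 9; 36 < 118.
n = 100: τ(100) = 9; 100 < 118.
n = 196: τ(196) = 9; 196 ≥ 118.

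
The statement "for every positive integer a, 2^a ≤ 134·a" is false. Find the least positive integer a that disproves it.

A counterexample is any positive integer a such that 2^a > 134·a; we check each in order.
The first 10 eligible values, up to a = 10, all satisfy the conclusion.
a = 11: 2^a = 2048 and 134·a = 1474, so 2048 > 1474.
So a = 11 is the smallest counterexample.

a = 11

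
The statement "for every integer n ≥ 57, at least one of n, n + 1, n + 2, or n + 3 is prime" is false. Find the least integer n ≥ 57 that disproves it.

n = 62

Check each integer n ≥ 57 in order until n, n + 1, n + 2, n + 3 are all composite.
n = 57: 59 is prime.
n = 58: 59 is prime.
n = 59: 59 is prime.
n = 60: 61 is prime.
n = 61: 61 is prime.
n = 62: 62 = 2 × 31; 63 = 3 × 21; 64 = 2 × 32; 65 = 5 × 13 — all composite.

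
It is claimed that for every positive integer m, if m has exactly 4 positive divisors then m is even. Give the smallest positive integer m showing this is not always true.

m = 15

m = 6: divisors of 6: 1, 2, 3, 6; 6 is even.
m = 8: divisors of 8: 1, 2, 4, 8; 8 is even.
m = 10: divisors of 10: 1, 2, 5, 10; 10 is even.
m = 14: divisors of 14: 1, 2, 7, 14; 14 is even.
m = 15: divisors of 15: 1, 3, 5, 15; 15 is odd.
Thus m = 15 disproves the claim, and no smaller m works.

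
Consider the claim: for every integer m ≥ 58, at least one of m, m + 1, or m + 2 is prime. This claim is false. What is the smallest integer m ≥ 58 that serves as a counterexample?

Check each integer m ≥ 58 in order until m, m + 1, m + 2 are all composite.
m = 58: 59 is prime.
m = 59: 59 is prime.
m = 60: 61 is prime.
m = 61: 61 is prime.
m = 62: 62 = 2 × 31; 63 = 3 × 21; 64 = 2 × 32 — all composite.
So m = 62 is the smallest counterexample.

m = 62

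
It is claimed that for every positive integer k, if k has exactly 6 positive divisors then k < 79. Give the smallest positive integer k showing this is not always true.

k = 92

We need the least positive integer k for which k has exactly 6 positive divisors but the claim fails.
For k = 12, 18, 20, 28, …, 68, 75, 76 the conclusion holds.
k = 92: τ(92) = 6; 92 ≥ 79.
Hence k = 92 is a counterexample.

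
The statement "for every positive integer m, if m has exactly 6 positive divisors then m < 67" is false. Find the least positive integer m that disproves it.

A counterexample is any positive integer m such that m has exactly 6 positive divisors but the claim fails; we check each in order.
For m = 12, 18, 20, 28, 32, 44, 45, 50, 52, 63 the conclusion holds.
m = 68: τ(68) = 6; 68 ≥ 67.
Thus m = 68 disproves the claim, and no smaller m works.

m = 68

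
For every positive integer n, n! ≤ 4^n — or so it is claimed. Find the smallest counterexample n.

The first 8 eligible values, up to n = 8, all satisfy the conclusion.
n = 9: n! = 362880 and 4^n = 262144, so 362880 > 262144.
Hence n = 9 is a counterexample.

n = 9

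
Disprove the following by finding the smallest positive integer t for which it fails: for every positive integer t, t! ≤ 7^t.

t = 17

Check each positive integer t in order until t! > 7^t.
For t = 1, 2, 3, 4, …, 14, 15, 16 the conclusion holds.
t = 17: t! = 355687428096000 and 7^t = 232630513987207, so 355687428096000 > 232630513987207.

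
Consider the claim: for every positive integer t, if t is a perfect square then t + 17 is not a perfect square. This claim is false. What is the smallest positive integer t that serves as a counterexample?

For t = 1, 4, 9, 16, 25, 36, 49 the conclusion holds.
t = 64: 64 = 8² and 64 + 17 = 81 = 9².

t = 64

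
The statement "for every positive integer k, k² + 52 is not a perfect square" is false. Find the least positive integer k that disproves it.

A counterexample is any positive integer k such that k² + 52 is a perfect square; we check each in order.
For k = 1, 2, 3, 4, …, 9, 10, 11 the conclusion holds.
k = 12: 12² + 52 = 196 = 14², a perfect square.
So k = 12 is the smallest counterexample.

k = 12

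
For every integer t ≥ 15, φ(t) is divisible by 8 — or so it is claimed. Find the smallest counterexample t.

t = 18

Check each integer t ≥ 15 in order until φ(t) is not divisible by 8.
t = 15: φ(15) = 8; 8 mod 8 = 0.
t = 16: φ(16) = 8; 8 mod 8 = 0.
t = 17: φ(17) = 16; 16 mod 8 = 0.
t = 18: φ(18) = 6; 6 mod 8 = 6.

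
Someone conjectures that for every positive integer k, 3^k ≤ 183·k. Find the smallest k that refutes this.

k = 1: 3^k = 3 and 183·k = 183, so 3 ≤ 183.
k = 2: 3^k = 9 and 183·k = 366, so 9 ≤ 366.
k = 3: 3^k = 27 and 183·k = 549, so 27 ≤ 549.
k = 4: 3^k = 81 and 183·k = 732, so 81 ≤ 732.
k = 5: 3^k = 243 and 183·k = 915, so 243 ≤ 915.
k = 6: 3^k = 729 and 183·k = 1098, so 729 ≤ 1098.
k = 7: 3^k = 2187 and 183·k = 1281, so 2187 > 1281.
So k = 7 is the smallest counterexample.

k = 7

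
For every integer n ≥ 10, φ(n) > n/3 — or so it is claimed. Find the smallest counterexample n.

A counterexample is any integer n ≥ 10 such that the claim fails; we check each in order.
For n = 10, 11 the conclusion holds.
n = 12: φ(12) = 4 and 12/3 = 4, so φ(12) ≤ 12/3.
So n = 12 is the smallest counterexample.

n = 12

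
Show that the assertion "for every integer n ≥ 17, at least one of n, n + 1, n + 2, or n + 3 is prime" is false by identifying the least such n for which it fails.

n = 24

Check each integer n ≥ 17 in order until n, n + 1, n + 2, n + 3 are all composite.
For n = 17, 18, 19, 20, 21, 22, 23 the conclusion holds.
n = 24: 24 = 2 × 12; 25 = 5 × 5; 26 = 2 × 13; 27 = 3 × 9 — all composite.
Thus n = 24 disproves the claim, and no smaller n works.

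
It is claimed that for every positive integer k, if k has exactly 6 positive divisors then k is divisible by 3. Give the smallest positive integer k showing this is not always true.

We need the least positive integer k for which k has exactly 6 positive divisors but k is not divisible by 3.
For k = 12, 18 the conclusion holds.
k = 20: τ(20) = 6; 20 mod 3 = 2.
So k = 20 is the smallest counterexample.

k = 20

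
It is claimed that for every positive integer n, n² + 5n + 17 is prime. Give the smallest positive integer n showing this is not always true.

n = 8

A counterexample is any positive integer n such that n² + 5n + 17 is not prime; we check each in order.
n = 1: n² + 5n + 17 = 23, prime.
n = 2: n² + 5n + 17 = 31, prime.
n = 3: n² + 5n + 17 = 41, prime.
n = 4: n² + 5n + 17 = 53, prime.
n = 5: n² + 5n + 17 = 67, prime.
n = 6: n² + 5n + 17 = 83, prime.
n = 7: n² + 5n + 17 = 101, prime.
n = 8: n² + 5n + 17 = 121 = 11 × 11, composite.
Hence n = 8 is a counterexample.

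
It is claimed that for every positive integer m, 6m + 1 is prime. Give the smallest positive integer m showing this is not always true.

We need the least positive integer m for which 6m + 1 is not prime.
m = 1: 6m + 1 = 7, prime.
m = 2: 6m + 1 = 13, prime.
m = 3: 6m + 1 = 19, prime.
m = 4: 6m + 1 = 25 = 5 × 5, composite.

m = 4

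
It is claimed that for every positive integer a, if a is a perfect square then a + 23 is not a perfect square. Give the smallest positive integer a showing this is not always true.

a = 121

We need the least positive integer a for which a is a perfect square but a + 23 is a perfect square.
For a = 1, 4, 9, 16, 25, 36, 49, 64, 81, 100 the conclusion holds.
a = 121: 121 = 11² and 121 + 23 = 144 = 12².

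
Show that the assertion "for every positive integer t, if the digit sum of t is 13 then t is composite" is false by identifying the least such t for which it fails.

For t = 49, 58 the conclusion holds.
t = 67: digit sum 13; 67 is prime, not composite.

t = 67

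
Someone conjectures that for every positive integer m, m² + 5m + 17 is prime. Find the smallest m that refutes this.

Check each positive integer m in order until m² + 5m + 17 is not prime.
m = 1: m² + 5m + 17 = 23, prime.
m = 2: m² + 5m + 17 = 31, prime.
m = 3: m² + 5m + 17 = 41, prime.
m = 4: m² + 5m + 17 = 53, prime.
m = 5: m² + 5m + 17 = 67, prime.
m = 6: m² + 5m + 17 = 83, prime.
m = 7: m² + 5m + 17 = 101, prime.
m = 8: m² + 5m + 17 = 121 = 11 × 11, composite.

m = 8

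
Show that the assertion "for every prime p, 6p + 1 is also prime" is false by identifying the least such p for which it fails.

p = 19

A counterexample is any prime p such that 6p + 1 is not prime; we check each in order.
The first 7 eligible values, up to p = 17, all satisfy the conclusion.
p = 19: 6p + 1 = 115 = 5 × 23, not prime.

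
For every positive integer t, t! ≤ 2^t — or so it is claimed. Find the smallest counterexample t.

Check each positive integer t in order until t! > 2^t.
t = 1: t! = 1 and 2^t = 2, so 1 ≤ 2.
t = 2: t! = 2 and 2^t = 4, so 2 ≤ 4.
t = 3: t! = 6 and 2^t = 8, so 6 ≤ 8.
t = 4: t! = 24 and 2^t = 16, so 24 > 16.

t = 4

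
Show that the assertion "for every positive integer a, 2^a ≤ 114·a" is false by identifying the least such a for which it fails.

A counterexample is any positive integer a such that 2^a > 114·a; we check each in order.
For a = 1, 2, 3, 4, 5, 6, 7, 8, 9, 10 the conclusion holds.
a = 11: 2^a = 2048 and 114·a = 1254, so 2048 > 1254.

a = 11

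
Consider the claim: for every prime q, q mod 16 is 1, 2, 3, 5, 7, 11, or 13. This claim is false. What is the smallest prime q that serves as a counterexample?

q = 31

For q = 2, 3, 5, 7, 11, 13, 17, 19, 23, 29 the conclusion holds.
q = 31: 31 mod 16 = 15 — not in {1, 2, 3, 5, 7, 11, 13}.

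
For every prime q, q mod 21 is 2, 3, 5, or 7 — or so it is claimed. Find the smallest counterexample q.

q = 2: 2 mod 21 = 2.
q = 3: 3 mod 21 = 3.
q = 5: 5 mod 21 = 5.
q = 7: 7 mod 21 = 7.
q = 11: 11 mod 21 = 11 — not in {2, 3, 5, 7}.
Thus q = 11 disproves the claim, and no smaller q works.

q = 11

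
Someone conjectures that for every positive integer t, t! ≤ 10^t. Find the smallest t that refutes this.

We need the least positive integer t for which t! > 10^t.
For t = 1, 2, 3, 4, …, 22, 23, 24 the conclusion holds.
t = 25: t! = 15511210043330985984000000 and 10^t = 10000000000000000000000000, so 15511210043330985984000000 > 10000000000000000000000000.
Thus t = 25 disproves the claim, and no smaller t works.

t = 25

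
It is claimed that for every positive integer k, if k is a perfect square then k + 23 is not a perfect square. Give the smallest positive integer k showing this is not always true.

A counterexample is any positive integer k such that k is a perfect square but k + 23 is a perfect square; we check each in order.
For k = 1, 4, 9, 16, 25, 36, 49, 64, 81, 100 the conclusion holds.
k = 121: 121 = 11² and 121 + 23 = 144 = 12².
Thus k = 121 disproves the claim, and no smaller k works.

k = 121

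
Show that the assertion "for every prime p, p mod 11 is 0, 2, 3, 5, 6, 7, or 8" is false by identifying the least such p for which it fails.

p = 23

A counterexample is any prime p such that the claim fails; we check each in order.
p = 2: 2 mod 11 = 2.
p = 3: 3 mod 11 = 3.
p = 5: 5 mod 11 = 5.
p = 7: 7 mod 11 = 7.
p = 11: 11 mod 11 = 0.
p = 13: 13 mod 11 = 2.
p = 17: 17 mod 11 = 6.
p = 19: 19 mod 11 = 8.
p = 23: 23 mod 11 = 1 — not in {0, 2, 3, 5, 6, 7, 8}.
Hence p = 23 is a counterexample.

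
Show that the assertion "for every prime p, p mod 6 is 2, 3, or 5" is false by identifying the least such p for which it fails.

Check each prime p in order until the claim fails.
For p = 2, 3, 5 the conclusion holds.
p = 7: 7 mod 6 = 1 — not in {2, 3, 5}.

p = 7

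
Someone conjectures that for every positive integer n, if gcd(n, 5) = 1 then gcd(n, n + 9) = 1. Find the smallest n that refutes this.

For n = 1, 2 the conclusion holds.
n = 3: gcd(3, 12) = 3.

n = 3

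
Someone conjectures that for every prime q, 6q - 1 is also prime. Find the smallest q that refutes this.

q = 11

A counterexample is any prime q such that 6q - 1 is not prime; we check each in order.
The first 4 eligible values, up to q = 7, all satisfy the conclusion.
q = 11: 6q - 1 = 65 = 5 × 13, not prime.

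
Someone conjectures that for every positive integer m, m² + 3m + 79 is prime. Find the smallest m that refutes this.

The first 4 eligible values, up to m = 4, all satisfy the conclusion.
m = 5: m² + 3m + 79 = 119 = 7 × 17, composite.

m = 5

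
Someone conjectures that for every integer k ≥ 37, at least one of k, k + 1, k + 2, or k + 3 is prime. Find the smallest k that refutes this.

k = 48

For k = 37, 38, 39, 40, …, 45, 46, 47 the conclusion holds.
k = 48: 48 = 2 × 24; 49 = 7 × 7; 50 = 2 × 25; 51 = 3 × 17 — all composite.
Hence k = 48 is a counterexample.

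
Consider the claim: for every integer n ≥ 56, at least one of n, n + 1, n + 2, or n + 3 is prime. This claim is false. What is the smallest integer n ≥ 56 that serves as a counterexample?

n = 62

A counterexample is any integer n ≥ 56 such that n, n + 1, n + 2, n + 3 are all composite; we check each in order.
The first 6 eligible values, up to n = 61, all satisfy the conclusion.
n = 62: 62 = 2 × 31; 63 = 3 × 21; 64 = 2 × 32; 65 = 5 × 13 — all composite.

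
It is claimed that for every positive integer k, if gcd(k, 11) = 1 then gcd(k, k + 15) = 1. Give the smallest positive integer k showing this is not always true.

A counterexample is any positive integer k such that gcd(k, 11) = 1 but gcd(k, k + 15) > 1; we check each in order.
For k = 1, 2 the conclusion holds.
k = 3: gcd(3, 18) = 3.
Hence k = 3 is a counterexample.

k = 3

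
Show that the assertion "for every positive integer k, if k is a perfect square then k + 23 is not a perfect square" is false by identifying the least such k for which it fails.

k = 121

A counterexample is any positive integer k such that k is a perfect square but k + 23 is a perfect square; we check each in order.
The first 10 eligible values, up to k = 100, all satisfy the conclusion.
k = 121: 121 = 11² and 121 + 23 = 144 = 12².
Hence k = 121 is a counterexample.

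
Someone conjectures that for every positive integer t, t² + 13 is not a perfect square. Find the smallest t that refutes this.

We need the least positive integer t for which t² + 13 is a perfect square.
t = 1: 1² + 13 = 14, not a perfect square.
t = 2: 2² + 13 = 17, not a perfect square.
t = 3: 3² + 13 = 22, not a perfect square.
t = 4: 4² + 13 = 29, not a perfect square.
t = 5: 5² + 13 = 38, not a perfect square.
t = 6: 6² + 13 = 49 = 7², a perfect square.
Thus t = 6 disproves the claim, and no smaller t works.

t = 6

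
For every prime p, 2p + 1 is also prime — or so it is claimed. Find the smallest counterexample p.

p = 7

p = 2: 2p + 1 = 5, prime.
p = 3: 2p + 1 = 7, prime.
p = 5: 2p + 1 = 11, prime.
p = 7: 2p + 1 = 15 = 3 × 5, not prime.
Hence p = 7 is a counterexample.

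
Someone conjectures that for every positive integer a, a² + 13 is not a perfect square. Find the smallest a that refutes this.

A counterexample is any positive integer a such that a² + 13 is a perfect square; we check each in order.
The first 5 eligible values, up to a = 5, all satisfy the conclusion.
a = 6: 6² + 13 = 49 = 7², a perfect square.

a = 6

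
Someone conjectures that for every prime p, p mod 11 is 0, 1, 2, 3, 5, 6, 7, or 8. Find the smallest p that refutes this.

We need the least prime p for which the claim fails.
The first 10 eligible values, up to p = 29, all satisfy the conclusion.
p = 31: 31 mod 11 = 9 — not in {0, 1, 2, 3, 5, 6, 7, 8}.

p = 31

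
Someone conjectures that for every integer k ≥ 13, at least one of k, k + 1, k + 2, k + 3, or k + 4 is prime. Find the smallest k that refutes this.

A counterexample is any integer k ≥ 13 such that k, k + 1, k + 2, k + 3, k + 4 are all composite; we check each in order.
For k = 13, 14, 15, 16, …, 21, 22, 23 the conclusion holds.
k = 24: 24 = 2 × 12; 25 = 5 × 5; 26 = 2 × 13; 27 = 3 × 9; 28 = 2 × 14 — all composite.

k = 24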